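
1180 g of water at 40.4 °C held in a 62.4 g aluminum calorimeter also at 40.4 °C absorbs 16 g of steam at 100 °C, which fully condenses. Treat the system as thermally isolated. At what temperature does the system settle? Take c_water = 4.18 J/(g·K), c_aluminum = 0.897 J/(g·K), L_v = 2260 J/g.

Sum of m c ΔT and latent-heat terms is zero:
condense steam: −16×2260 = −36160; condensate cools 100→T: 16×4.18×(T − 100) = 66.88(T − 100); original water: 4932.4(T − 40.4); aluminum cup: 62.4×0.897×(T − 40.4) = 55.97(T − 40.4)
5055.3 T = 36160 + 6688 + 201530 = 244378
T ≈ 48.34 °C, under the boiling point, so the assumption holds.

T_f ≈ 48.3 °C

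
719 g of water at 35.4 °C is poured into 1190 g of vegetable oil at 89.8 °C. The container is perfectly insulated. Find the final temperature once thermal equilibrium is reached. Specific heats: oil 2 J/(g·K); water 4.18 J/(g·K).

Energy conservation, ΣQ = 0:
1190*2*(T − 89.8) + 719*4.18*(T − 35.4) = 0
5385.4 T = 320116
T = 320116/5385.4 ≈ 59.44 °C

T_f ≈ 59.4 °C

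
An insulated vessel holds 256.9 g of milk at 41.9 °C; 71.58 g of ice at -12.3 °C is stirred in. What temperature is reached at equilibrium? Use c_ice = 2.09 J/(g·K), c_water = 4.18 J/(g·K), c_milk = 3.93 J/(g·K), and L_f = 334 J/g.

Heat gained plus heat lost sum to zero:
ice -12.3→0 °C: 71.58·2.09·12.3 = 1840.1
  latent heat to melt: 71.58·334 = 23908
  warm the meltwater: 299.2 T
  milk cools: 256.9·3.93·(T − 41.9) = 1009.6(T − 41.9)
1308.8 T = 42303 − 25748 = 16555
T ≈ 12.65 °C (positive, so assuming full melt was valid).

T_f ≈ 12.6 °C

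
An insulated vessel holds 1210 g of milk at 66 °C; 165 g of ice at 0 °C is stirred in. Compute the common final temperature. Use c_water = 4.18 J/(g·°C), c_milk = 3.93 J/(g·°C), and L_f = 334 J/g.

T_f ≈ 47.5 °C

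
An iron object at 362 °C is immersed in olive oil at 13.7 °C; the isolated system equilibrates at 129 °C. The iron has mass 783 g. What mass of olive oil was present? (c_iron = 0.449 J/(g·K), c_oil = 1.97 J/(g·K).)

Let T be the final temperature. ΣQ_i = 0:
783·0.449·(129 − 362) + m·1.97·(129 − 13.7) = 0
227.14 m = 81915
m = 81915/227.14 ≈ 360.6 g

m ≈ 361 g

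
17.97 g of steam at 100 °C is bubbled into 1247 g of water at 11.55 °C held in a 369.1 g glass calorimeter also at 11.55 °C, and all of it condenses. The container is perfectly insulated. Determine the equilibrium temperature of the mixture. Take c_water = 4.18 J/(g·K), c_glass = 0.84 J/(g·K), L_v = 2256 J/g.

T_f ≈ 20.0 °C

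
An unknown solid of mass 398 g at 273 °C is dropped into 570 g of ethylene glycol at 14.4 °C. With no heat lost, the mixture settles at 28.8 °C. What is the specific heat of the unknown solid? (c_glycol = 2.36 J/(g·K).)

c ≈ 0.199 J/(g·K)

Heat lost by the unknown solid = heat gained by the glycol:
398×c×(273 − 28.8) = 570×2.36×(28.8 − 14.4)
97192 c = 19371  ⇒  c ≈ 0.1993 J/(g·K)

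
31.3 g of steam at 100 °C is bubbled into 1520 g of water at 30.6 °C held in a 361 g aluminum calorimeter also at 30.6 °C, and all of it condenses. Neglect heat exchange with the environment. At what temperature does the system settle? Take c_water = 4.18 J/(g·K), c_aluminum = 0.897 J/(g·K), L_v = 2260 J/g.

T_f ≈ 42.3 °C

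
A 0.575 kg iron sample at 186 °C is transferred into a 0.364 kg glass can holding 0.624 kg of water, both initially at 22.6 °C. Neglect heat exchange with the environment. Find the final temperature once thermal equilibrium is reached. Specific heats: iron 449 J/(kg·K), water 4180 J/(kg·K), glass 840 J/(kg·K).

T_f ≈ 35.9 °C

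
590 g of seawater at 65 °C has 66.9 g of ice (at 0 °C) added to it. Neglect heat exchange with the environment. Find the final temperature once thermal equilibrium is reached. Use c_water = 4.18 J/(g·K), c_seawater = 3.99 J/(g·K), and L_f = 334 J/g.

T_f ≈ 49.6 °C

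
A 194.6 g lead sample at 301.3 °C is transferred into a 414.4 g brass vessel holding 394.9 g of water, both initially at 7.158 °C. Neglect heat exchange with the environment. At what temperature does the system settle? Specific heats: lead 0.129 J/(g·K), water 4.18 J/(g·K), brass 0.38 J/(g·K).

Setting the total heat transfer to zero:
194.6*0.129*(T − 301.3) + 394.9*4.18*(T − 7.158) + 414.4*0.38*(T − 7.158) = 0
25.1(T − 301.3) + 1650.7(T − 7.158) + 157.47(T − 7.158) = 0
1833.3 T = 20506
T = 20506 / 1833.3 = 11.2 °C

T_f ≈ 11.2 °C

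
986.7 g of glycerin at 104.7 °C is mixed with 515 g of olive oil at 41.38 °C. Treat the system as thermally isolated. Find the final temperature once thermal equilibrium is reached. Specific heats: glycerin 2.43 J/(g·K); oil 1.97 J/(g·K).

With ΣQ=0 the equilibrium temperature is the m·c-weighted mean:
T_f = (2397.7*104.7 + 1014.5*41.38) / (2397.7 + 1014.5)
    = 293019 / 3412.2 ≈ 85.87 °C

T_f ≈ 85.9 °C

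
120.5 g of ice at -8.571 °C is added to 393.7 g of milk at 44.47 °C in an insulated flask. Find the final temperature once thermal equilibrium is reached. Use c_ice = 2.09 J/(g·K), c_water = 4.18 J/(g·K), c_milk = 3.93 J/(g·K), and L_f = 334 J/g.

T_f ≈ 12.9 °C

Taking heat into each body as positive, Σ m c ΔT = 0:
warm ice to 0 °C: 120.5×2.09×(0 − (-8.571)) = 2158.6; fusion: m_ice L_f = 120.5×334 = 40247; meltwater 0→T: 120.5×4.18×T = 503.69 T; milk: 1547.2(T − 44.47)
2050.9 T = 68806 − 42406 = 26400
T ≈ 12.87 °C — above 0 °C, consistent with complete melting.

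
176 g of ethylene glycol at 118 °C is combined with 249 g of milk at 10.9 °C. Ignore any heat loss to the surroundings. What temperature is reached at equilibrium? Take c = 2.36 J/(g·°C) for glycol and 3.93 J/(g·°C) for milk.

T_f ≈ 42.8 °C

Taking heat into each body as positive, Σ m c ΔT = 0:
176·2.36·(T − 118) + 249·3.93·(T − 10.9) = 0
415.36(T − 118) + 978.57(T − 10.9) = 0
1393.9 T = 59679
T ≈ 42.81 °C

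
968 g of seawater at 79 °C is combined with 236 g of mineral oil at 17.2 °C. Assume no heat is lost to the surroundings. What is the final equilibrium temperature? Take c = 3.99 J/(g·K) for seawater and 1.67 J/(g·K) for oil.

T_f ≈ 73.3 °C

T_f = Σ m_i c_i T_i / Σ m_i c_i:
T_f = (3862.3*79 + 394.12*17.2) / (3862.3 + 394.12)
    = 311902 / 4256.4 ≈ 73.28 °C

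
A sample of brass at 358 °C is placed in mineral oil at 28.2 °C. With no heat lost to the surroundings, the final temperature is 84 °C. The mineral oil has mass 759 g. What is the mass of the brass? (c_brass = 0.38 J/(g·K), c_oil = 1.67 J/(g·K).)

m ≈ 679 g

Conservation of energy gives ΣQ = 0:
m×0.38×(84 − 358) + 759×1.67×(84 − 28.2) = 0
-104.12 m = -70728
m = -70728/-104.12 ≈ 679.3 g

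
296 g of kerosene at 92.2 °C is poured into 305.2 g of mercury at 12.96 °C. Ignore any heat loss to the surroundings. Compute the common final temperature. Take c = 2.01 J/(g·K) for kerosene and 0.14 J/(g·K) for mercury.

With ΣQ=0 the equilibrium temperature is the m·c-weighted mean:
T_f = (594.96*92.2 + 42.73*12.96) / (594.96 + 42.73)
    = 55409 / 637.69 ≈ 86.89 °C

T_f ≈ 86.9 °C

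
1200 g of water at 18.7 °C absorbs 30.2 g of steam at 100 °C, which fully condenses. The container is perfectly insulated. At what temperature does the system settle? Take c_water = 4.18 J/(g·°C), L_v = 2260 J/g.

T_f ≈ 34.0 °C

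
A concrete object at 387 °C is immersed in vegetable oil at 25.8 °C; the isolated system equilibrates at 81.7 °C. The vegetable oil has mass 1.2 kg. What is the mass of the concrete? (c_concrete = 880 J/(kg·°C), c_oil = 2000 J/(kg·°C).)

m ≈ 0.499 kg

Heat lost by the concrete = heat gained by the oil:
m×880×(387 − 81.7) = 1.2×2000×(81.7 − 25.8)
268664 m = 134160  ⇒  m ≈ 0.4994 kg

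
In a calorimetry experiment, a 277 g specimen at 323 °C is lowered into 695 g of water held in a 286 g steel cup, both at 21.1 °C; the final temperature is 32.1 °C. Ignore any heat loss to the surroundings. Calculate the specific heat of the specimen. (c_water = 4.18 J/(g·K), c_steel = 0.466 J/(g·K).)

c ≈ 0.415 J/(g·K)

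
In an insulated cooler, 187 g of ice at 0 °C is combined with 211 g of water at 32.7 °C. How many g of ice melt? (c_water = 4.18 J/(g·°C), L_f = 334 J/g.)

Heat available from the water dropping to 0 °C: 211×4.18×32.7 = 28841 J.
To melt every bit of ice: 187×334 = 62458 J.
Since 28841 < 62458 J, not all the ice melts; equilibrium is at 0 °C.
m_melted×334 = 28841  ⇒  m_melted ≈ 86.35 g.

m_melted ≈ 86.3 g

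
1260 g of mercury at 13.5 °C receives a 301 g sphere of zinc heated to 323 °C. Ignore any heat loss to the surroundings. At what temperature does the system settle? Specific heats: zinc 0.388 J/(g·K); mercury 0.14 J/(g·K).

T_f ≈ 136.8 °C

Setting the total heat transfer to zero:
301*0.388*(T − 323) + 1260*0.14*(T − 13.5) = 0
116.79(T − 323) + 176.4(T − 13.5) = 0
293.19 T = 40104
T = 40104 / 293.19 = 137 °C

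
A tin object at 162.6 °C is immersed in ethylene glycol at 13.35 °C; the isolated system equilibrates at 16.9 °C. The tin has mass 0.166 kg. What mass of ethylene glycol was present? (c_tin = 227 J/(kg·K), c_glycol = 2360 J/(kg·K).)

m ≈ 0.655 kg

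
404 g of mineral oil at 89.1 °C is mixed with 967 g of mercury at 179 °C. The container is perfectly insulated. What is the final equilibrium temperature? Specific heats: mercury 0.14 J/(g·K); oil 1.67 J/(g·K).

T_f ≈ 104.1 °C

|Q_mercury| = |Q_oil|:
967*0.14*(179 − T) = 404*1.67*(T − 89.1)
135.38(179 − T) = 674.68(T − 89.1)
810.06 T = 84347  ⇒  T ≈ 104.12 °C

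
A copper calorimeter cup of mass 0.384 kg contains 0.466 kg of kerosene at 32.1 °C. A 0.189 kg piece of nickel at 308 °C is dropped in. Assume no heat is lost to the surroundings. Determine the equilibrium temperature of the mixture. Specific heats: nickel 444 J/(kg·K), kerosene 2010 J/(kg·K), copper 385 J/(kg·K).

Let T be the final temperature. ΣQ_i = 0:
0.189·444·(T − 308) + 0.466·2010·(T − 32.1) + 0.384·385·(T − 32.1) = 0
83.92(T − 308) + 936.66(T − 32.1) + 147.84(T − 32.1) = 0
1168.4 T = 60659
T = 60659/1168.4 ≈ 51.92 °C

T_f ≈ 51.9 °C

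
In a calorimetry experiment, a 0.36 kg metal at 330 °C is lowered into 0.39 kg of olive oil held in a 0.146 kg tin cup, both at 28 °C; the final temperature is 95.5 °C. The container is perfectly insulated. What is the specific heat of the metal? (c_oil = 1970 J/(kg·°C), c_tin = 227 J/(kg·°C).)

c ≈ 641 J/(kg·°C)

Setting the total heat transfer to zero:
0.36·c·(95.5 − 330) + 0.39·1970·(95.5 − 28) + 0.146·227·(95.5 − 28) = 0
-84.42 c = -54097
c = -54097/-84.42 ≈ 640.8 J/(kg·°C)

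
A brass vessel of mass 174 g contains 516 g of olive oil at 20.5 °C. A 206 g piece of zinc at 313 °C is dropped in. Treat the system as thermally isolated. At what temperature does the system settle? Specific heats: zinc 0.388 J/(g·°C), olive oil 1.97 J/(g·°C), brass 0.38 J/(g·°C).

T_f ≈ 40.6 °C

Energy conservation, ΣQ = 0:
206×0.388×(T − 313) + 516×1.97×(T − 20.5) + 174×0.38×(T − 20.5) = 0
1162.6 T = 47212
T ≈ 40.61 °C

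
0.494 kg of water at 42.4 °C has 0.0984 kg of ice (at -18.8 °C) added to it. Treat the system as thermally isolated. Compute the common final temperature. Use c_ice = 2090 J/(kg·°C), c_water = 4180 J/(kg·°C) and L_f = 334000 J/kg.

Let T be the final temperature. ΣQ_i = 0:
ice -18.8→0 °C: 0.0984·2090·18.8 = 3866.3; melt ice: 0.0984·334000 = 32866; meltwater 0→T: 0.0984·4180·T = 411.31 T; water cools: 0.494·4180·(T − 42.4) = 2064.9(T − 42.4)
2476.2 T = 87553 − 36732 = 50821
T ≈ 20.52 °C. Since T > 0 °C, the all-ice-melts assumption holds.

T_f ≈ 20.5 °C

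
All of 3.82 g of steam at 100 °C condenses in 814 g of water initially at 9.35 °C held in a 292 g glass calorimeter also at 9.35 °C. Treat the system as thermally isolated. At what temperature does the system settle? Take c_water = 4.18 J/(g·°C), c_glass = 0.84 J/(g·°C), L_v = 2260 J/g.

T_f ≈ 12.1 °C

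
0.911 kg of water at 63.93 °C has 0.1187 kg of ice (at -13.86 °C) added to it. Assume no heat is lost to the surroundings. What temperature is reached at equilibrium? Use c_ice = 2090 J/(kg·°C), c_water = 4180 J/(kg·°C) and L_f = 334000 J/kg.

T_f ≈ 46.6 °C

Conservation of energy gives ΣQ = 0:
ice -13.86→0 °C: 0.1187×2090×13.86 = 3438.4
  fusion: m_ice L_f = 0.1187×334000 = 39646
  meltwater 0→T: 0.1187×4180×T = 496.17 T
  water: 3808(T − 63.93)
4304.1 T = 243444 − 43084 = 200360
T ≈ 46.55 °C. Since T > 0 °C, the all-ice-melts assumption holds.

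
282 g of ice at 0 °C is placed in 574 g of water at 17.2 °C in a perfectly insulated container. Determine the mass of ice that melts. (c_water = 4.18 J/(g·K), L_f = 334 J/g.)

Cooling the water to 0 °C releases 574·4.18·17.2 = 41268 J.
Fully melting the ice requires m_ice L_f = 282·334 = 94188 J.
Since 41268 < 94188 J, not all the ice melts; equilibrium is at 0 °C.
m_melted·334 = 41268  ⇒  m_melted ≈ 123.6 g.

m_melted ≈ 124 g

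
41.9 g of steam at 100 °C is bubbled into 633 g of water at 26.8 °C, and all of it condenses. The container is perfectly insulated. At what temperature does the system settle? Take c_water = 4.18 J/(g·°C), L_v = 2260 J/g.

T_f ≈ 64.9 °C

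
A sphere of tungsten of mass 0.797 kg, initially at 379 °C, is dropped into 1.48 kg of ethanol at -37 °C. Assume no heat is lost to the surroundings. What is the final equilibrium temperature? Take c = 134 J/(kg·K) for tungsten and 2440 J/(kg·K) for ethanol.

Conservation of energy gives ΣQ = 0:
0.797*134*(T − 379) + 1.48*2440*(T − (-37)) = 0
106.8(T − 379) + 3611.2(T − (-37)) = 0
(106.8 + 3611.2) T = 106.8*379 + 3611.2*(-37)
T ≈ -25.05 °C

T_f ≈ -25.1 °C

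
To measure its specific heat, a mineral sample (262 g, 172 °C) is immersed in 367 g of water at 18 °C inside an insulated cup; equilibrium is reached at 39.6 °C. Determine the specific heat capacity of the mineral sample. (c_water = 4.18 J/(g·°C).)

c ≈ 0.955 J/(g·°C)

Heat lost by the mineral sample = heat gained by the water:
262×c×(172 − 39.6) = 367×4.18×(39.6 − 18)
34689 c = 33136  ⇒  c ≈ 0.9552 J/(g·°C)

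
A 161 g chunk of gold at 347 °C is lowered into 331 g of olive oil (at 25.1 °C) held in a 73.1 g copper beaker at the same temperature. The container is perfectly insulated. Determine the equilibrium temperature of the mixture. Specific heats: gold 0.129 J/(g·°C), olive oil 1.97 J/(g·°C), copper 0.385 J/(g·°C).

Let T be the final temperature. ΣQ_i = 0:
161·0.129·(T − 347) + 331·1.97·(T − 25.1) + 73.1·0.385·(T − 25.1) = 0
700.98 T = 24280
T = 24280 / 700.98 = 34.6 °C

T_f ≈ 34.6 °C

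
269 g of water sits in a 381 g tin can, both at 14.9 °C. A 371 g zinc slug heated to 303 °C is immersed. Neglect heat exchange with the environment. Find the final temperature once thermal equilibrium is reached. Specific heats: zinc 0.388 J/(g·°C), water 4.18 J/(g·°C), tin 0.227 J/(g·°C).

T_f = Σ m_i c_i T_i / Σ m_i c_i:
T_f = (143.95*303 + 1124.4*14.9 + 86.49*14.9) / (143.95 + 1124.4 + 86.49)
    = 61659 / 1354.9 ≈ 45.51 °C

T_f ≈ 45.5 °C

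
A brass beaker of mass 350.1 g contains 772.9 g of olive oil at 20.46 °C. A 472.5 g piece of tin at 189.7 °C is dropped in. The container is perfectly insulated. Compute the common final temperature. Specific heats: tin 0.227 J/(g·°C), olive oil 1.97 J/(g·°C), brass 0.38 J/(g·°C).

T_f = Σ m_i c_i T_i / Σ m_i c_i:
T_f = (107.26*189.7 + 1522.6*20.46 + 133.04*20.46) / (107.26 + 1522.6 + 133.04)
    = 54221 / 1762.9 ≈ 30.76 °C

T_f ≈ 30.8 °C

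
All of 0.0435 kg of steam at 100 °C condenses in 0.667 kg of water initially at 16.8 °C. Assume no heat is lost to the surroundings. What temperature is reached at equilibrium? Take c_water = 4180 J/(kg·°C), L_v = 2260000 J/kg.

T_f ≈ 55.0 °C

Net heat exchanged in the isolated system is zero:
steam→water at 100 °C releases m L_v = 0.0435×2260000 = 98310
  condensate cools 100→T: 0.0435×4180×(T − 100) = 181.83(T − 100)
  original water: 2788.1(T − 16.8)
2969.9 T = 98310 + 18183 + 46839 = 163332
T ≈ 55.00 °C (< 100 °C, so full condensation is consistent).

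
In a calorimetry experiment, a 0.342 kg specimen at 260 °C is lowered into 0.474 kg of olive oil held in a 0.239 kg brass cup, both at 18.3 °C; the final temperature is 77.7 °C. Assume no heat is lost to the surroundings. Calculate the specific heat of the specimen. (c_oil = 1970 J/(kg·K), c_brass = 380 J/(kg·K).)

c ≈ 976 J/(kg·K)

Setting the total heat transfer to zero:
0.342×c×(77.7 − 260) + 0.474×1970×(77.7 − 18.3) + 0.239×380×(77.7 − 18.3) = 0
-62.35 c = -60861
c = -60861/-62.35 ≈ 976.2 J/(kg·K)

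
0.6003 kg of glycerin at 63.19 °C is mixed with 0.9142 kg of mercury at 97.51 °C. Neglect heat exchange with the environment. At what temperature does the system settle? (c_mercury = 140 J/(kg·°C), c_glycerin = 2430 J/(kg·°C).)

T_f ≈ 66.0 °C

With ΣQ=0 the equilibrium temperature is the m·c-weighted mean:
T_f = (127.99·97.51 + 1458.7·63.19) / (127.99 + 1458.7)
    = 104657 / 1586.7 ≈ 65.96 °C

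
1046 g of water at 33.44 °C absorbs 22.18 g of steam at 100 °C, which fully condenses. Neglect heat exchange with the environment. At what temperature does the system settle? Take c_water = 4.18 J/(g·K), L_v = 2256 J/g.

Energy conservation, ΣQ = 0:
steam→water at 100 °C releases m L_v = 22.18·2256 = 50038; condensed water 100 °C→T: 92.71(T − 100); water warms: 1046·4.18·(T − 33.44) = 4372.3(T − 33.44)
4465 T = 50038 + 9271.2 + 146209 = 205518
T ≈ 46.03 °C — below 100 °C, confirming all the steam condensed.

T_f ≈ 46.0 °C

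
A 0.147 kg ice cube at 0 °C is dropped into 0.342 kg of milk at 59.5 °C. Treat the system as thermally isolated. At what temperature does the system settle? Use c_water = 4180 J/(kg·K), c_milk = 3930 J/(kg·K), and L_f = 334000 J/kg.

T_f ≈ 15.8 °C

Sum of m c ΔT and latent-heat terms is zero:
fusion: m_ice L_f = 0.147×334000 = 49098; meltwater 0→T: 0.147×4180×T = 614.46 T; milk cools: 0.342×3930×(T − 59.5) = 1344.1(T − 59.5)
1958.5 T = 79972 − 49098 = 30874
T ≈ 15.76 °C. Since T > 0 °C, the all-ice-melts assumption holds.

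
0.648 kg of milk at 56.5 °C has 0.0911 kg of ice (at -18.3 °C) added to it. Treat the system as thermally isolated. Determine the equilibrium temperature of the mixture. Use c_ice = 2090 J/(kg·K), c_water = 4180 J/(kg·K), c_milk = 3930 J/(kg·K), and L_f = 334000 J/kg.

T_f ≈ 37.6 °C

Heat gained plus heat lost sum to zero:
ice -18.3→0 °C: 0.0911·2090·18.3 = 3484.3; fusion: m_ice L_f = 0.0911·334000 = 30427; meltwater 0→T: 0.0911·4180·T = 380.8 T; milk: 2546.6(T − 56.5)
2927.4 T = 143885 − 33912 = 109973
T ≈ 37.57 °C (positive, so assuming full melt was valid).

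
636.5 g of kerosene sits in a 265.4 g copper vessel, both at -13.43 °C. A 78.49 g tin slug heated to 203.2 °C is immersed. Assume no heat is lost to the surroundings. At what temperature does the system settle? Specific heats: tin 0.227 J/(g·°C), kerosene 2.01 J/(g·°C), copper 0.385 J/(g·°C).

T_f ≈ -10.7 °C

Setting the total heat transfer to zero:
78.49·0.227·(T − 203.2) + 636.5·2.01·(T − (-13.43)) + 265.4·0.385·(T − (-13.43)) = 0
17.82(T − 203.2) + 1279.4(T − (-13.43)) + 102.18(T − (-13.43)) = 0
1399.4 T = -14934
T = -14934 / 1399.4 = -10.7 °C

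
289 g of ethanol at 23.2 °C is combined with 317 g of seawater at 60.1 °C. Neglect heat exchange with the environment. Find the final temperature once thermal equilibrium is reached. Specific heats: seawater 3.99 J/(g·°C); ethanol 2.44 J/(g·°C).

T_f ≈ 46.9 °C

With ΣQ=0 the equilibrium temperature is the m·c-weighted mean:
T_f = (1264.8·60.1 + 705.16·23.2) / (1264.8 + 705.16)
    = 92376 / 1970 ≈ 46.89 °C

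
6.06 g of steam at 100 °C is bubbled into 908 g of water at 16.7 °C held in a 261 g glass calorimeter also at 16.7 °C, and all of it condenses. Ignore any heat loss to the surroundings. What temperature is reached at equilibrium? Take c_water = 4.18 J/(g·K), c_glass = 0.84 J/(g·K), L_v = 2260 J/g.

T_f ≈ 20.6 °C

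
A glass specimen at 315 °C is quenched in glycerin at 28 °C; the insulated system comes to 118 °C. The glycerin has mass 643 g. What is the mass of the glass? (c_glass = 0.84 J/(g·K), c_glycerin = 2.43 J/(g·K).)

|Q_glass| = |Q_glycerin|:
m·0.84·(315 − 118) = 643·2.43·(118 − 28)
165.48 m = 140624  ⇒  m ≈ 849.8 g

m ≈ 850 g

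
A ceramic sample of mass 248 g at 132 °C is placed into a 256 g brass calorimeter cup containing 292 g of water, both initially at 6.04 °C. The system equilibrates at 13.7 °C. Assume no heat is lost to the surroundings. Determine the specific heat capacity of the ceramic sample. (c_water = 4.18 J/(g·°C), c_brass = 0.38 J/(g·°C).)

Let T be the final temperature. ΣQ_i = 0:
248×c×(13.7 − 132) + 292×4.18×(13.7 − 6.04) + 256×0.38×(13.7 − 6.04) = 0
-29338 c = -10095
c = -10095/-29338 ≈ 0.3441 J/(g·°C)

c ≈ 0.344 J/(g·°C)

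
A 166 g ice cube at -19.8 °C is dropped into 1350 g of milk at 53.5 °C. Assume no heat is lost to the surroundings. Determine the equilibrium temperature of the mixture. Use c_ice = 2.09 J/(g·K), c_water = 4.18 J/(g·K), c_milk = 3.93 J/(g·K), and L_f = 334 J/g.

Setting the total heat transfer to zero:
warm ice to 0 °C: 166·2.09·(0 − (-19.8)) = 6869.4; melt ice: 166·334 = 55444; warm the meltwater: 693.88 T; milk: 5305.5(T − 53.5)
5999.4 T = 283844 − 62313 = 221531
T ≈ 36.93 °C (positive, so assuming full melt was valid).

T_f ≈ 36.9 °C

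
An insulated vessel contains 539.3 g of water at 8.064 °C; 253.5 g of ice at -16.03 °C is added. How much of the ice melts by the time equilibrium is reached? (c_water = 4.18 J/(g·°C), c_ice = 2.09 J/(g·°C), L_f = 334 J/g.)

Heat available from the water dropping to 0 °C: 539.3×4.18×8.064 = 18178 J.
Of that, 253.5×2.09×16.03 = 8492.9 J goes to bring the ice to 0 °C, leaving 9685.5 J.
Fully melting the ice requires m_ice L_f = 253.5×334 = 84669 J.
9685.5 J < 84669 J, so only part of the ice melts and the system sits at 0 °C.
Mass melted = 9685.5/334 ≈ 29 g.

m_melted ≈ 29 g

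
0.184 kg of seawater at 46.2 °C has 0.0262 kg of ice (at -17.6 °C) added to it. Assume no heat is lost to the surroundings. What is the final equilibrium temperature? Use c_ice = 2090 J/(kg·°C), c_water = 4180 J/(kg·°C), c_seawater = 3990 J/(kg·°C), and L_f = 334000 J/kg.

Let T be the final temperature. ΣQ_i = 0:
warm ice to 0 °C: 0.0262×2090×(0 − (-17.6)) = 963.74; latent heat to melt: 0.0262×334000 = 8750.8; meltwater 0→T: 0.0262×4180×T = 109.52 T; seawater cools: 0.184×3990×(T − 46.2) = 734.16(T − 46.2)
843.68 T = 33918 − 9714.5 = 24204
T ≈ 28.69 °C — above 0 °C, consistent with complete melting.

T_f ≈ 28.7 °C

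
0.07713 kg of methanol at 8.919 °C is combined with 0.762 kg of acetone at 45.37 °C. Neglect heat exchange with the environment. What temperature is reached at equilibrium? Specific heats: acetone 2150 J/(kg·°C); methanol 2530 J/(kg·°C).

With ΣQ=0 the equilibrium temperature is the m·c-weighted mean:
T_f = (1638.3*45.37 + 195.14*8.919) / (1638.3 + 195.14)
    = 76070 / 1833.4 ≈ 41.49 °C

T_f ≈ 41.5 °C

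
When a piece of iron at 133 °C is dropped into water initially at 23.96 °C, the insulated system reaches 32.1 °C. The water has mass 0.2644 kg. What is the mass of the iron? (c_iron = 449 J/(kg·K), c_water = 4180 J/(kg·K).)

Net heat exchanged in the isolated system is zero:
m×449×(32.1 − 133) + 0.2644×4180×(32.1 − 23.96) = 0
-45304 m = -8996.3
m = -8996.3/-45304 ≈ 0.1986 kg

m ≈ 0.199 kg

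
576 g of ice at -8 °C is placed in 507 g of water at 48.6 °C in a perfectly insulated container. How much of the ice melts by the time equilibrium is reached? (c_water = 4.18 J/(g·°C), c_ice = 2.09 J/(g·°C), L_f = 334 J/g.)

m_melted ≈ 280 g

Water can give up m c ΔT = 507×4.18×48.6 = 102996 J before reaching 0 °C.
Warming the ice to 0 °C takes 576×2.09×8 = 9630.7 J, leaving 93365 J for melting.
To melt every bit of ice: 576×334 = 192384 J.
That's not enough to melt it all — equilibrium is at 0 °C with ice remaining.
Mass melted = 93365/334 ≈ 279.5 g.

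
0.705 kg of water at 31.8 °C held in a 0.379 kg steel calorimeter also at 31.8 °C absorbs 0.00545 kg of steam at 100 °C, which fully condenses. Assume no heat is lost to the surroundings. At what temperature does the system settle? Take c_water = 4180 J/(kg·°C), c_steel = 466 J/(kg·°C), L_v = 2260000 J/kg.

Taking heat into each body as positive, Σ m c ΔT = 0:
condense steam: −0.00545·2260000 = −12317; condensed water 100 °C→T: 22.78(T − 100); water warms: 0.705·4180·(T − 31.8) = 2946.9(T − 31.8); steel cup: 0.379·466·(T − 31.8) = 176.61(T − 31.8)
3146.3 T = 12317 + 2278.1 + 99328 = 113923
T ≈ 36.21 °C (< 100 °C, so full condensation is consistent).

T_f ≈ 36.2 °C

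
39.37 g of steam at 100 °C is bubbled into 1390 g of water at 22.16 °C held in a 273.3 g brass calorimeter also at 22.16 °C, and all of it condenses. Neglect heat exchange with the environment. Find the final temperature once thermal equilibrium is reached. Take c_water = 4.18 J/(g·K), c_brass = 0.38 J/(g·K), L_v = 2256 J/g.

T_f ≈ 38.9 °C

Setting the total heat transfer to zero:
steam→water at 100 °C releases m L_v = 39.37×2256 = 88819
  condensed water 100 °C→T: 164.57(T − 100)
  water warms: 1390×4.18×(T − 22.16) = 5810.2(T − 22.16)
  cup: 103.85(T − 22.16)
6078.6 T = 88819 + 16457 + 131055 = 236331
T ≈ 38.88 °C (< 100 °C, so full condensation is consistent).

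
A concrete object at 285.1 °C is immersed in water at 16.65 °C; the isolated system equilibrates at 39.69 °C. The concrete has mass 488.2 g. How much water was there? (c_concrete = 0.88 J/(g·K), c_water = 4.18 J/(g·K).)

m ≈ 1090 g

Taking heat into each body as positive, Σ m c ΔT = 0:
488.2·0.88·(39.69 − 285.1) + m·4.18·(39.69 − 16.65) = 0
96.31 m = 105432
m = 105432/96.31 ≈ 1095 g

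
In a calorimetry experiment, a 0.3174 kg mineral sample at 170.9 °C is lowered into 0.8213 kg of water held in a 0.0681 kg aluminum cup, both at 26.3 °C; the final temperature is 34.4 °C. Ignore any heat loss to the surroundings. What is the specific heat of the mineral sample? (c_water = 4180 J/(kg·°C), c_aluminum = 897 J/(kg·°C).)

Let T be the final temperature. ΣQ_i = 0:
0.3174×c×(34.4 − 170.9) + 0.8213×4180×(34.4 − 26.3) + 0.0681×897×(34.4 − 26.3) = 0
-43.33 c = -28302
c = -28302/-43.33 ≈ 653.3 J/(kg·°C)

c ≈ 653 J/(kg·°C)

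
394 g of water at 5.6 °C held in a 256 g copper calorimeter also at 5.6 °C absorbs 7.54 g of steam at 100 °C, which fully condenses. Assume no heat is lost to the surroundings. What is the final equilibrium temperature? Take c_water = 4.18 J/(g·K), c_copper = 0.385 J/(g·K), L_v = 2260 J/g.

T_f ≈ 16.9 °C

Setting the total heat transfer to zero:
condense steam: −7.54×2260 = −17040; condensed water 100 °C→T: 31.52(T − 100); original water: 1646.9(T − 5.6); cup: 98.56(T − 5.6)
1777 T = 17040 + 3151.7 + 9774.7 = 29967
T ≈ 16.86 °C (< 100 °C, so full condensation is consistent).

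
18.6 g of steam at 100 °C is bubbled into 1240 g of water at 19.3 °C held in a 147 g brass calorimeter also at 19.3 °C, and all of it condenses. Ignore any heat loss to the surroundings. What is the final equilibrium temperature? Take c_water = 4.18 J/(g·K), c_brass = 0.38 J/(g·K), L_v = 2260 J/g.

Conservation of energy gives ΣQ = 0:
latent heat released on condensation: 18.6·2260 = 42036
  condensed water 100 °C→T: 77.75(T − 100)
  water warms: 1240·4.18·(T − 19.3) = 5183.2(T − 19.3)
  brass cup: 147·0.38·(T − 19.3) = 55.86(T − 19.3)
5316.8 T = 42036 + 7774.8 + 101114 = 150925
T ≈ 28.39 °C (< 100 °C, so full condensation is consistent).

T_f ≈ 28.4 °C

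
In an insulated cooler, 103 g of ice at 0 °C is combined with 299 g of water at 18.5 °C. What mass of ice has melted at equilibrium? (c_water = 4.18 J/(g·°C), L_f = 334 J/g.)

Cooling the water to 0 °C releases 299×4.18×18.5 = 23122 J.
To melt every bit of ice: 103×334 = 34402 J.
23122 J < 34402 J, so only part of the ice melts and the system sits at 0 °C.
m_melted×334 = 23122  ⇒  m_melted ≈ 69.23 g.

m_melted ≈ 69.2 g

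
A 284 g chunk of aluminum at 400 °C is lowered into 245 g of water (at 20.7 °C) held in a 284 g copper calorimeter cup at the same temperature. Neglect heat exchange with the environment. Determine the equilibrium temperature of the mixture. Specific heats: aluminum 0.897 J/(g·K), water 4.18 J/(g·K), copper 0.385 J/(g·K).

Net heat exchanged in the isolated system is zero:
284×0.897×(T − 400) + 245×4.18×(T − 20.7) + 284×0.385×(T − 20.7) = 0
(254.75 + 1024.1 + 109.34) T = 254.75×400 + 1024.1×20.7 + 109.34×20.7
T ≈ 90.31 °C

T_f ≈ 90.3 °C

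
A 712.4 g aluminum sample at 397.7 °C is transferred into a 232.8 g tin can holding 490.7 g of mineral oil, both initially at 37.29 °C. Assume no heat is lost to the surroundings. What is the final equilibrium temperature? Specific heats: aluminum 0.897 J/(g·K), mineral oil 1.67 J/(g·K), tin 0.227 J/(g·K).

T_f ≈ 189.7 °C

T_f = Σ m_i c_i T_i / Σ m_i c_i:
T_f = (639.02·397.7 + 819.47·37.29 + 52.85·37.29) / (639.02 + 819.47 + 52.85)
    = 286668 / 1511.3 ≈ 189.68 °C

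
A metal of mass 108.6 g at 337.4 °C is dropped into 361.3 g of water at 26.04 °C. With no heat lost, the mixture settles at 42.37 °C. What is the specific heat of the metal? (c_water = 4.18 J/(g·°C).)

c ≈ 0.77 J/(g·°C)

Let T be the final temperature. ΣQ_i = 0:
108.6×c×(42.37 − 337.4) + 361.3×4.18×(42.37 − 26.04) = 0
-32040 c = -24662
c = -24662/-32040 ≈ 0.7697 J/(g·°C)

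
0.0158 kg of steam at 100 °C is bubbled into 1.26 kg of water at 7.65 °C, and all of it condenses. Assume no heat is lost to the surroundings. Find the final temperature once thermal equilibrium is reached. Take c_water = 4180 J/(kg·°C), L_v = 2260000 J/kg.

Sum of m c ΔT and latent-heat terms is zero:
steam→water at 100 °C releases m L_v = 0.0158·2260000 = 35708; condensed water 100 °C→T: 66.04(T − 100); original water: 5266.8(T − 7.65)
5332.8 T = 35708 + 6604.4 + 40291 = 82603
T ≈ 15.49 °C, under the boiling point, so the assumption holds.

T_f ≈ 15.5 °C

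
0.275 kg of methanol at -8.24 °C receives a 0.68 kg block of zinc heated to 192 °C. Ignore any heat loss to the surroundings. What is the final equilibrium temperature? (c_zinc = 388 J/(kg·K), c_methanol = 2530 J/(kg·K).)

T_f ≈ 46.8 °C

Heat gained plus heat lost sum to zero:
0.68·388·(T − 192) + 0.275·2530·(T − (-8.24)) = 0
263.84(T − 192) + 695.75(T − (-8.24)) = 0
(263.84 + 695.75) T = 263.84·192 + 695.75·(-8.24)
T = 44924/959.59 ≈ 46.82 °C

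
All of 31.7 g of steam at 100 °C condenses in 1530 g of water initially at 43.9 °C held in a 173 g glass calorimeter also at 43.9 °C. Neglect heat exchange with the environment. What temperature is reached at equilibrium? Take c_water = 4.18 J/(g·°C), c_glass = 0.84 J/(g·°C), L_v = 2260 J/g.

Net heat exchanged in the isolated system is zero:
latent heat released on condensation: 31.7·2260 = 71642
  condensed water 100 °C→T: 132.51(T − 100)
  water warms: 1530·4.18·(T − 43.9) = 6395.4(T − 43.9)
  glass cup: 173·0.84·(T − 43.9) = 145.32(T − 43.9)
6673.2 T = 71642 + 13251 + 287138 = 372030
T ≈ 55.75 °C (< 100 °C, so full condensation is consistent).

T_f ≈ 55.7 °C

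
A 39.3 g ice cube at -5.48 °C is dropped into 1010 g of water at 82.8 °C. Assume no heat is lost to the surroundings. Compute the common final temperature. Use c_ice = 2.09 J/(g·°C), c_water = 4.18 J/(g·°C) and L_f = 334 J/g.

Conservation of energy gives ΣQ = 0:
ice -5.48→0 °C: 39.3·2.09·5.48 = 450.11; latent heat to melt: 39.3·334 = 13126; meltwater 0→T: 39.3·4.18·T = 164.27 T; water cools: 1010·4.18·(T − 82.8) = 4221.8(T − 82.8)
4386.1 T = 349565 − 13576 = 335989
T ≈ 76.60 °C — above 0 °C, consistent with complete melting.

T_f ≈ 76.6 °C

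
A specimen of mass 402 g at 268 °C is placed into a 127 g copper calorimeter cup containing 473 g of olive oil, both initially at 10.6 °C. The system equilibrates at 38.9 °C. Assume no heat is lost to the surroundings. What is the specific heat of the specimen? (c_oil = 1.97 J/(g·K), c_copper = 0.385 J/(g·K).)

Conservation of energy gives ΣQ = 0:
402×c×(38.9 − 268) + 473×1.97×(38.9 − 10.6) + 127×0.385×(38.9 − 10.6) = 0
-92098 c = -27754
c = -27754/-92098 ≈ 0.3014 J/(g·K)

c ≈ 0.301 J/(g·K)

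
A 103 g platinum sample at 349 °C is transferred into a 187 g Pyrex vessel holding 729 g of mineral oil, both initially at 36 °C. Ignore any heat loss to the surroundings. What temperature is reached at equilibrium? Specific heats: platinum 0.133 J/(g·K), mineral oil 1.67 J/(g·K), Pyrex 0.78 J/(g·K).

T_f ≈ 39.1 °C

Energy conservation, ΣQ = 0:
103·0.133·(T − 349) + 729·1.67·(T − 36) + 187·0.78·(T − 36) = 0
1377 T = 53859
T = 53859/1377 ≈ 39.11 °C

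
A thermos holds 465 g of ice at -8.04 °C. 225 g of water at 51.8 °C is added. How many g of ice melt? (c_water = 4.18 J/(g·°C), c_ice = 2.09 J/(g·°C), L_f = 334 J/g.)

m_melted ≈ 122 g

Cooling the water to 0 °C releases 225×4.18×51.8 = 48718 J.
Of that, 465×2.09×8.04 = 7813.7 J goes to bring the ice to 0 °C, leaving 40904 J.
To melt every bit of ice: 465×334 = 155310 J.
That's not enough to melt it all — equilibrium is at 0 °C with ice remaining.
Mass melted = 40904/334 ≈ 122.5 g.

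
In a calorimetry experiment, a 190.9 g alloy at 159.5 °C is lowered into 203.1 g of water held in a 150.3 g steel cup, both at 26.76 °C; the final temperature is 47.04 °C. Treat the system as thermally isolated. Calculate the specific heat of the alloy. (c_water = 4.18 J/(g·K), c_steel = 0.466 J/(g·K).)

c ≈ 0.868 J/(g·K)

Net heat exchanged in the isolated system is zero:
190.9×c×(47.04 − 159.5) + 203.1×4.18×(47.04 − 26.76) + 150.3×0.466×(47.04 − 26.76) = 0
-21469 c = -18637
c = -18637/-21469 ≈ 0.8681 J/(g·K)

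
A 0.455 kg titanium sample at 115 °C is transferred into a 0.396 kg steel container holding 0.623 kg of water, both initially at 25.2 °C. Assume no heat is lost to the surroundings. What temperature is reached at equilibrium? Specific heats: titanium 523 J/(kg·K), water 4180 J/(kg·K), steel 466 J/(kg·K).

T_f ≈ 32.3 °C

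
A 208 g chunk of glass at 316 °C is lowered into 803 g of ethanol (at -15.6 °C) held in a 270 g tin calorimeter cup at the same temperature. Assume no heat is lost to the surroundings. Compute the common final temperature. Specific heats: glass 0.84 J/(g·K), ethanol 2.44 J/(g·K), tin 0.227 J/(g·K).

T_f ≈ 10.8 °C

Setting the total heat transfer to zero:
208*0.84*(T − 316) + 803*2.44*(T − (-15.6)) + 270*0.227*(T − (-15.6)) = 0
174.72(T − 316) + 1959.3(T − (-15.6)) + 61.29(T − (-15.6)) = 0
2195.3 T = 23690
T = 23690/2195.3 ≈ 10.79 °C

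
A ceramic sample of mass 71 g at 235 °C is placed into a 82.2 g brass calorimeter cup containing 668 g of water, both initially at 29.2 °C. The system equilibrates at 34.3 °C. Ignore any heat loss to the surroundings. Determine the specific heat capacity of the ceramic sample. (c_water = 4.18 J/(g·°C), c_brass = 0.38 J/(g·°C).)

c ≈ 1.01 J/(g·°C)

Conservation of energy gives ΣQ = 0:
71·c·(34.3 − 235) + 668·4.18·(34.3 − 29.2) + 82.2·0.38·(34.3 − 29.2) = 0
-14250 c = -14400
c = -14400/-14250 ≈ 1.011 J/(g·°C)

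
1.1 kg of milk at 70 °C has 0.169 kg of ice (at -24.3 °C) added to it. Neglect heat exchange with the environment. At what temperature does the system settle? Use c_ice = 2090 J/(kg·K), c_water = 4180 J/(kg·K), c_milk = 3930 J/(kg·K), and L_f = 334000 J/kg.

T_f ≈ 47.2 °C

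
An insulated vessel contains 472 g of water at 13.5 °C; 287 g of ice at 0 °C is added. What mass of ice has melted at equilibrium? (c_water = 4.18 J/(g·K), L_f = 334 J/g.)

Cooling the water to 0 °C releases 472·4.18·13.5 = 26635 J.
To melt every bit of ice: 287·334 = 95858 J.
Since 26635 < 95858 J, not all the ice melts; equilibrium is at 0 °C.
m_melt = 26635 / L_f = 79.75 g.

m_melted ≈ 79.7 g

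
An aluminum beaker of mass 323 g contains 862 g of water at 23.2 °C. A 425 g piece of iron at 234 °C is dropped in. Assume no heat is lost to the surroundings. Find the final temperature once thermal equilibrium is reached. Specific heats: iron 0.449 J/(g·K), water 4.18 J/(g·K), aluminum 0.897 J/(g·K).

Heat gained plus heat lost sum to zero:
425·0.449·(T − 234) + 862·4.18·(T − 23.2) + 323·0.897·(T − 23.2) = 0
4083.7 T = 134968
T ≈ 33.05 °C

T_f ≈ 33.1 °C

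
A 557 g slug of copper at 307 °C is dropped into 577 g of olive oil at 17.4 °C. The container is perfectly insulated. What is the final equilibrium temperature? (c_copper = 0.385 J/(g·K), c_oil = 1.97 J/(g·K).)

T_f ≈ 63.4 °C

|Q_copper| = |Q_oil|:
557·0.385·(307 − T) = 577·1.97·(T − 17.4)
214.44(307 − T) = 1136.7(T − 17.4)
1351.1 T = 85613  ⇒  T ≈ 63.36 °C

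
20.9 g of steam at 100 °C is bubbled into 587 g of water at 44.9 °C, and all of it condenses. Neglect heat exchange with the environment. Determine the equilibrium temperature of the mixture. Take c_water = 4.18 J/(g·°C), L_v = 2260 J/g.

Setting the total heat transfer to zero:
latent heat released on condensation: 20.9·2260 = 47234
  condensed water 100 °C→T: 87.36(T − 100)
  water warms: 587·4.18·(T − 44.9) = 2453.7(T − 44.9)
2541 T = 47234 + 8736.2 + 110169 = 166140
T ≈ 65.38 °C, under the boiling point, so the assumption holds.

T_f ≈ 65.4 °C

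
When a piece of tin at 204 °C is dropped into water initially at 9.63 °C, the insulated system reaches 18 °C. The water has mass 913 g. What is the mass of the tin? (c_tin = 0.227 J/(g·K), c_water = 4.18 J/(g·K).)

m ≈ 757 g

Heat lost by the tin = heat gained by the water:
m·0.227·(204 − 18) = 913·4.18·(18 − 9.63)
42.22 m = 31943  ⇒  m ≈ 756.5 g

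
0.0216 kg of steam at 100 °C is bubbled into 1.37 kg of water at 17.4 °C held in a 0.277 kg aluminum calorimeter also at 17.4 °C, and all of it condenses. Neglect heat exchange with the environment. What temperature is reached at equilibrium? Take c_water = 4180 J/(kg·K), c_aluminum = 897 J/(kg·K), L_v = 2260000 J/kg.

T_f ≈ 26.7 °C

Energy conservation, ΣQ = 0:
condense steam: −0.0216×2260000 = −48816; condensed water 100 °C→T: 90.29(T − 100); water warms: 1.37×4180×(T − 17.4) = 5726.6(T − 17.4); aluminum cup: 0.277×897×(T − 17.4) = 248.47(T − 17.4)
6065.4 T = 48816 + 9028.8 + 103966 = 161811
T ≈ 26.68 °C, under the boiling point, so the assumption holds.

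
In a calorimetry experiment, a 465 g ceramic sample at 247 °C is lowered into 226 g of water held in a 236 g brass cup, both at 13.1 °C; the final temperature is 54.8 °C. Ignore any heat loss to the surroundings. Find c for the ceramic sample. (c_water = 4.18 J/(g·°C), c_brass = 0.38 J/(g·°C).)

Heat gained plus heat lost sum to zero:
465·c·(54.8 − 247) + 226·4.18·(54.8 − 13.1) + 236·0.38·(54.8 − 13.1) = 0
-89373 c = -43133
c = -43133/-89373 ≈ 0.4826 J/(g·°C)

c ≈ 0.483 J/(g·°C)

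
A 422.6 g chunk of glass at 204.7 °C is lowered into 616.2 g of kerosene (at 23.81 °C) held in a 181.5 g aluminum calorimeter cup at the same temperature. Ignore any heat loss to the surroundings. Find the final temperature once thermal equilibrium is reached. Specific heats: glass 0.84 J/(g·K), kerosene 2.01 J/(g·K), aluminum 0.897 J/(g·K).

T_f ≈ 60.4 °C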